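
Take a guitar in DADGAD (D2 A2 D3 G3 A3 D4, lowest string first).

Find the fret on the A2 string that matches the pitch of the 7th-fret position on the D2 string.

D2 at fret 7 is D2 + 7 semitones = A2.
The open A2 string is 7 semitones above the open D2, so the same pitch on the A2 string lies at fret 7 − 7 = 0.

0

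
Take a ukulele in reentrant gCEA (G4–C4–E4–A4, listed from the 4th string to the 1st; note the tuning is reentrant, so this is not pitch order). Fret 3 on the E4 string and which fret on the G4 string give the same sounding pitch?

Fret 3 on E4 is MIDI 64 + 3 = 67 (G4). On the G4 string (open MIDI 67), that pitch is 67 − 67 = fret 0.

0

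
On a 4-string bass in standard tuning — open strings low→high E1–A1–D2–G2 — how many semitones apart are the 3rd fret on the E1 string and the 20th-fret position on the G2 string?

E1 at fret 3 → G1 (MIDI 31); G2 at fret 20 → D#4 (MIDI 63).
31 − 63 = -32, so the two pitches are 32 semitones apart, with D#4 the higher.

32 semitones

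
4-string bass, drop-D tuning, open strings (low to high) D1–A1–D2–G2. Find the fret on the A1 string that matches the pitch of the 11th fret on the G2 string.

21

Fret 11 on G2 is MIDI 43 + 11 = 54 (F#3). On the A1 string (open MIDI 33), that pitch is 54 − 33 = fret 21.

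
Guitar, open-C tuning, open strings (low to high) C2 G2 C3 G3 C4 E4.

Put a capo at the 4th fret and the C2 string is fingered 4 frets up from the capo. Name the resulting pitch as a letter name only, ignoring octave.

The capo raises the open C2 by 4 semitones to E2; fretting 4 more gives C2 + 4 + 4 = C2 + 8 semitones, landing on G♯.

G♯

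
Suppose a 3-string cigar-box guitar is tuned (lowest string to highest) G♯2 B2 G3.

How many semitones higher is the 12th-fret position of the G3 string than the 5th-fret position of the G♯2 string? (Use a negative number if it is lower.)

18 semitones

G3 at fret 12 → G4 (MIDI 67); G♯2 at fret 5 → C♯3 (MIDI 49).
67 − 49 = 18, so the two pitches are 18 semitones apart.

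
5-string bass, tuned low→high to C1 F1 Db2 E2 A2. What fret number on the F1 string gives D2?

D2 is 9 semitones above the open F1 (F–Gb–G–Ab–A–Bb–B–C–Db–D), so it sits at fret 9.

9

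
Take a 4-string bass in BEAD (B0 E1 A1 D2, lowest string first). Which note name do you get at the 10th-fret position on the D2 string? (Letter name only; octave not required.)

The open D2 string plus 10 semitones: D–D#–E–F–…–A#–B–C.

C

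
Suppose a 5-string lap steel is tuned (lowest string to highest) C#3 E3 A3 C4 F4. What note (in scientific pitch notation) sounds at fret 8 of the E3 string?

The open E3 string plus 8 semitones: E–F–F#–G–G#–A–A#–B–C.
The walk passes from B into C once, so the octave number goes from 3 to 4.

C4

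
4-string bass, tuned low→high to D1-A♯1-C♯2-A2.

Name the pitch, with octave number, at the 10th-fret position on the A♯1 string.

Each fret is one semitone, so A♯1 + 10 = G♯2.

G♯2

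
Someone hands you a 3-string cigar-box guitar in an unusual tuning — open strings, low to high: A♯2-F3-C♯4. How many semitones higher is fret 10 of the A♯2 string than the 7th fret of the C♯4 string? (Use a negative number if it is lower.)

-12 semitones

A♯2 at fret 10 → G♯3 (MIDI 56); C♯4 at fret 7 → G♯4 (MIDI 68).
56 − 68 = -12, so the two pitches are 12 semitones apart.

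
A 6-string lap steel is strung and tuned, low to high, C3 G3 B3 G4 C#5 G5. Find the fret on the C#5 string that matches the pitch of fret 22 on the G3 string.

4

G3 at fret 22 is G3 + 22 semitones = F5.
The open C#5 string is 18 semitones above the open G3, so the same pitch on the C#5 string lies at fret 22 − 18 = 4.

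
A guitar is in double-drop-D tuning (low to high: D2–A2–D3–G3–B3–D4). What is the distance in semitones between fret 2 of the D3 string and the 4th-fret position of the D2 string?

D3 at fret 2 → E3 (MIDI 52); D2 at fret 4 → F#2 (MIDI 42).
52 − 42 = 10, so the two pitches are 10 semitones apart, with E3 the higher.

10 semitones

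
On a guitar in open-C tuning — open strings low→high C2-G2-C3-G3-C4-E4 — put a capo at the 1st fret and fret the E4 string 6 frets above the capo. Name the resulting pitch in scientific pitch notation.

B4

The capo raises the open E4 by 1 semitone to F4; fretting 6 more gives E4 + 1 + 6 = E4 + 7 semitones = B4.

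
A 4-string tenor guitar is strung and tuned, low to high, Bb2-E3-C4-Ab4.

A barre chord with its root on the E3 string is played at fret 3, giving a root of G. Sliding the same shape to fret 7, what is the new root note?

B

Moving from fret 3 to fret 7 shifts the root by 4 semitones.
G up 4 semitones is B.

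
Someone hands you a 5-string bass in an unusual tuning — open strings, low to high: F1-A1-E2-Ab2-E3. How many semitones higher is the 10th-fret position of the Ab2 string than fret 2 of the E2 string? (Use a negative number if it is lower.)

Ab2 at fret 10 → Gb3 (MIDI 54); E2 at fret 2 → Gb2 (MIDI 42).
54 − 42 = 12, so the two pitches are 12 semitones apart.

12 semitones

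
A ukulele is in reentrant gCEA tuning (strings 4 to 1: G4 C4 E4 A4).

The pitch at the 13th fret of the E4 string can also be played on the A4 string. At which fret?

8

Fret 13 on E4 is MIDI 64 + 13 = 77 (F5). On the A4 string (open MIDI 69), that pitch is 77 − 69 = fret 8.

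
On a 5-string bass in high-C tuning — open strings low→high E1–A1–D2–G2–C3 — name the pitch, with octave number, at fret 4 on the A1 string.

Each fret is one semitone, so A1 + 4 = C#2.

C#2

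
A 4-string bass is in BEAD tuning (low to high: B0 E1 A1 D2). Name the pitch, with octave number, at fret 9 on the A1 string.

Each fret is one semitone, so A1 + 9 = F♯2.
(Equivalently spelled G♭2.)

F♯2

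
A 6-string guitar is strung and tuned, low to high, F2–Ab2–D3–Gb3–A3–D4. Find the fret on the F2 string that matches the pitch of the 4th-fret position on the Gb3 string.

17

Gb3 at fret 4 is Gb3 + 4 semitones = Bb3.
The open F2 string is 13 semitones below the open Gb3, so the same pitch on the F2 string lies at fret 4 + 13 = 17.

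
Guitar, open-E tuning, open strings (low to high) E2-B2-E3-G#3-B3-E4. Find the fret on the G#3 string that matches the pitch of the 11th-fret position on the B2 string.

2

B2 at fret 11 is B2 + 11 semitones = A#3.
The open G#3 string is 9 semitones above the open B2, so the same pitch on the G#3 string lies at fret 11 − 9 = 2.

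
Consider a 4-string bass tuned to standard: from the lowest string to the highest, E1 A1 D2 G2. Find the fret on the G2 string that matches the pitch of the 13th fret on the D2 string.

8

Fret 13 on D2 is MIDI 38 + 13 = 51 (D♯3). On the G2 string (open MIDI 43), that pitch is 51 − 43 = fret 8.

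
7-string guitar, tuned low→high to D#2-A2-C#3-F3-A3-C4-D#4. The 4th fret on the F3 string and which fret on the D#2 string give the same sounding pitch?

18

Fret 4 on F3 is MIDI 53 + 4 = 57 (A3). On the D#2 string (open MIDI 39), that pitch is 57 − 39 = fret 18.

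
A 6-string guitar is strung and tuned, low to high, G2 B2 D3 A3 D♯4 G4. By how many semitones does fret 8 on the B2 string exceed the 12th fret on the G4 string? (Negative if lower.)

B2 at fret 8 → G3 (MIDI 55); G4 at fret 12 → G5 (MIDI 79).
55 − 79 = -24, so the two pitches are 24 semitones apart.

-24 semitones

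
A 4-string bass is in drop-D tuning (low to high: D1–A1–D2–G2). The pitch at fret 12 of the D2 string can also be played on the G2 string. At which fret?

Fret 12 on D2 is MIDI 38 + 12 = 50 (D3). On the G2 string (open MIDI 43), that pitch is 50 − 43 = fret 7.

7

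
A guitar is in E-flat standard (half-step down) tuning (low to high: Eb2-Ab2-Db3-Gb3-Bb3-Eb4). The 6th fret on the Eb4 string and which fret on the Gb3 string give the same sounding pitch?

Eb4 at fret 6 is Eb4 + 6 semitones = A4.
The open Gb3 string is 9 semitones below the open Eb4, so the same pitch on the Gb3 string lies at fret 6 + 9 = 15.

15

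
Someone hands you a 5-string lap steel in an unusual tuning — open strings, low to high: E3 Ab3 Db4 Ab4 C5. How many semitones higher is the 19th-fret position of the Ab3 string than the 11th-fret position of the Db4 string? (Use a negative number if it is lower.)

3 semitones

Ab3 at fret 19 → Eb5 (MIDI 75); Db4 at fret 11 → C5 (MIDI 72).
75 − 72 = 3, so the two pitches are 3 semitones apart.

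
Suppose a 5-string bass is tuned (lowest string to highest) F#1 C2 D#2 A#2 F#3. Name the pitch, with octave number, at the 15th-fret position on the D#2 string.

Each fret is one semitone, so D#2 + 15 = F#3.

F#3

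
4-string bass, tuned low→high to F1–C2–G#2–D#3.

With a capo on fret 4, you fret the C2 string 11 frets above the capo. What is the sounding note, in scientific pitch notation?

D#3

The capo raises the open C2 by 4 semitones to E2; fretting 11 more gives C2 + 4 + 11 = C2 + 15 semitones = D#3.
(Also written Eb.)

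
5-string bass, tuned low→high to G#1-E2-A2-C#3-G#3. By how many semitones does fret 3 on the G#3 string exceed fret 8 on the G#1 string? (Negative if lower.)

19 semitones

G#3 at fret 3 → B3 (MIDI 59); G#1 at fret 8 → E2 (MIDI 40).
59 − 40 = 19, so the two pitches are 19 semitones apart.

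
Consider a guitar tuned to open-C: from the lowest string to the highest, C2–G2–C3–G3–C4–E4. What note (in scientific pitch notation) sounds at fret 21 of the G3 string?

Each fret is one semitone, so G3 + 21 = E5.

E5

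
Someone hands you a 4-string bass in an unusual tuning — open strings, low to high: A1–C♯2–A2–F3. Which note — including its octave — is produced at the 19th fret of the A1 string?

E3

A1 is MIDI 33. Adding 19 gives 52, which is E3.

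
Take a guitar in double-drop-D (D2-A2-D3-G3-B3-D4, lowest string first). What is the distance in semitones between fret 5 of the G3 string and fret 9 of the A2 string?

G3 at fret 5 → C4 (MIDI 60); A2 at fret 9 → F#3 (MIDI 54).
60 − 54 = 6, so the two pitches are 6 semitones apart, with C4 the higher.

6 semitones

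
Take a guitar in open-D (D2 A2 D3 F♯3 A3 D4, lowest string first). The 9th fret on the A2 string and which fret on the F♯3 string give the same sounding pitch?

A2 at fret 9 is A2 + 9 semitones = F♯3.
The open F♯3 string is 9 semitones above the open A2, so the same pitch on the F♯3 string lies at fret 9 − 9 = 0.

0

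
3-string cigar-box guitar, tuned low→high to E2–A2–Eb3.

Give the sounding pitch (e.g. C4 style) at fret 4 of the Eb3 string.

G3

The open Eb3 string plus 4 semitones: Eb–E–F–Gb–G.
No B→C boundary is crossed, so the octave stays at 3.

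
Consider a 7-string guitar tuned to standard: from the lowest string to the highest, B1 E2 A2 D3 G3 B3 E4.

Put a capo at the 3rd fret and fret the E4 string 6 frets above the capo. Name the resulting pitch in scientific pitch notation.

The capo raises the open E4 by 3 semitones to G4; fretting 6 more gives E4 + 3 + 6 = E4 + 9 semitones = C♯5.

C♯5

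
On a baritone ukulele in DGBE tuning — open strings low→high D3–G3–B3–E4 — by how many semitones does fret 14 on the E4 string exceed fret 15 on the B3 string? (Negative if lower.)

E4 at fret 14 → F#5 (MIDI 78); B3 at fret 15 → D5 (MIDI 74).
78 − 74 = 4, so the two pitches are 4 semitones apart.

4 semitones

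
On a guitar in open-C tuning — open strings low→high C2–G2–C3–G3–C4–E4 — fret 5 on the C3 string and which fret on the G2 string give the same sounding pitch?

Fret 5 on C3 is MIDI 48 + 5 = 53 (F3). On the G2 string (open MIDI 43), that pitch is 53 − 43 = fret 10.

10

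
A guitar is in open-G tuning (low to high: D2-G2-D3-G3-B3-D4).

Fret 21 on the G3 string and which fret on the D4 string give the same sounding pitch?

14

G3 at fret 21 is G3 + 21 semitones = E5.
The open D4 string is 7 semitones above the open G3, so the same pitch on the D4 string lies at fret 21 − 7 = 14.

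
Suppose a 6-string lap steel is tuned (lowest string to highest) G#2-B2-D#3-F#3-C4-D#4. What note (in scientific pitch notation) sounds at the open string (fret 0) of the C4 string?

Fret 0 is the open string itself, so the pitch is just C4.

C4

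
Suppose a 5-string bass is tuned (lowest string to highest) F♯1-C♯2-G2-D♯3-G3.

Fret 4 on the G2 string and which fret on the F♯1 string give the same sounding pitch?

17

G2 at fret 4 is G2 + 4 semitones = B2.
The open F♯1 string is 13 semitones below the open G2, so the same pitch on the F♯1 string lies at fret 4 + 13 = 17.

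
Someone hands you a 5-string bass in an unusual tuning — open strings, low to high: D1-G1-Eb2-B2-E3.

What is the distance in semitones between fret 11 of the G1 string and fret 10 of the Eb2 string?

7 semitones

G1 at fret 11 → Gb2 (MIDI 42); Eb2 at fret 10 → Db3 (MIDI 49).
42 − 49 = -7, so the two pitches are 7 semitones apart, with Db3 the higher.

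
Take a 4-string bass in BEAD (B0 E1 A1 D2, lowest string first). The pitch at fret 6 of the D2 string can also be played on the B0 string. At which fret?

21

D2 at fret 6 is D2 + 6 semitones = G♯2.
The open B0 string is 15 semitones below the open D2, so the same pitch on the B0 string lies at fret 6 + 15 = 21.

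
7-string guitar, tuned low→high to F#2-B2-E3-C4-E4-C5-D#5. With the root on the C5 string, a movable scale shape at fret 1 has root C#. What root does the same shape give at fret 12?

C

Moving from fret 1 to fret 12 shifts the root by 11 semitones.
C# up 11 semitones is C.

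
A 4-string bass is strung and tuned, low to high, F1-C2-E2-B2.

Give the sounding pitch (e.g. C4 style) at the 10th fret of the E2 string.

D3

The open E2 string plus 10 semitones: E–F–F#–G–…–C–C#–D.
The walk passes from B into C once, so the octave number goes from 2 to 3.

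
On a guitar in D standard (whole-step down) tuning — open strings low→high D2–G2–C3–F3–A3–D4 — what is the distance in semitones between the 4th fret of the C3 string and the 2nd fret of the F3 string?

C3 at fret 4 → E3 (MIDI 52); F3 at fret 2 → G3 (MIDI 55).
52 − 55 = -3, so the two pitches are 3 semitones apart, with G3 the higher.

3 semitones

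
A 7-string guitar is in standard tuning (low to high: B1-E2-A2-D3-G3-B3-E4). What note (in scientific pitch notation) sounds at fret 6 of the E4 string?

The open E4 string plus 6 semitones: E–F–F#–G–G#–A–A#.
No B→C boundary is crossed, so the octave stays at 4.
(Equivalently spelled B♭4.)

A♯4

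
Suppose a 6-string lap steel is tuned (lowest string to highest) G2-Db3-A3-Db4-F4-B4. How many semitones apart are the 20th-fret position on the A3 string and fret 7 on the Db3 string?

A3 at fret 20 → F5 (MIDI 77); Db3 at fret 7 → Ab3 (MIDI 56).
77 − 56 = 21, so the two pitches are 21 semitones apart, with F5 the higher.

21 semitones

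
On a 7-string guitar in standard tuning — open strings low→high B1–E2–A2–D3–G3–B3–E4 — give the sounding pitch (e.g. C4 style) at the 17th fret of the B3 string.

E5

The open B3 string plus 17 semitones: B–C–C#–D–…–D–D#–E.
The walk passes from B into C 2 times, so the octave number goes from 3 to 5.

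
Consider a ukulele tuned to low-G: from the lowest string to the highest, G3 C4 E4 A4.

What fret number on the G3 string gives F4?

10

F4 is 10 semitones above the open G3 (G–G#–A–A#–…–D#–E–F), so it sits at fret 10.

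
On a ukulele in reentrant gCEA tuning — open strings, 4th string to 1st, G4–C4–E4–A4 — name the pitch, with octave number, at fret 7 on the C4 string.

G4

C4 is MIDI 60. Adding 7 gives 67, which is G4.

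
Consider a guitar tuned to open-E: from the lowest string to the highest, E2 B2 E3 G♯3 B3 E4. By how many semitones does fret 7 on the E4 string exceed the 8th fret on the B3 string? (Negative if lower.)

E4 at fret 7 → B4 (MIDI 71); B3 at fret 8 → G4 (MIDI 67).
71 − 67 = 4, so the two pitches are 4 semitones apart.

4 semitones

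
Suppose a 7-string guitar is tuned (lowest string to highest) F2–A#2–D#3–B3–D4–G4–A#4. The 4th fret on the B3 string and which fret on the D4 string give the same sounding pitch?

1

B3 at fret 4 is B3 + 4 semitones = D#4.
The open D4 string is 3 semitones above the open B3, so the same pitch on the D4 string lies at fret 4 − 3 = 1.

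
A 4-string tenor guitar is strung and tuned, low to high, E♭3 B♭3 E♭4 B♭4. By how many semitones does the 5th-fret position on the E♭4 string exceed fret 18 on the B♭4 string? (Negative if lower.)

-20 semitones

E♭4 at fret 5 → A♭4 (MIDI 68); B♭4 at fret 18 → E6 (MIDI 88).
68 − 88 = -20, so the two pitches are 20 semitones apart.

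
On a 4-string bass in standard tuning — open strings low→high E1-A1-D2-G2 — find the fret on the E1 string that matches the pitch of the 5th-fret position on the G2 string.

Fret 5 on G2 is MIDI 43 + 5 = 48 (C3). On the E1 string (open MIDI 28), that pitch is 48 − 28 = fret 20.

20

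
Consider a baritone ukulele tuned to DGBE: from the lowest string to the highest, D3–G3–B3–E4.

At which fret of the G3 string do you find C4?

5

C4 is 5 semitones above the open G3 (G–G#–A–A#–B–C), so it sits at fret 5.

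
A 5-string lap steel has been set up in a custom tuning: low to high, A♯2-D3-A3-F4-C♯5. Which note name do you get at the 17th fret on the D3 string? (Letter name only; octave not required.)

The open D3 string plus 17 semitones: D–D#–E–F–…–F–F#–G.

G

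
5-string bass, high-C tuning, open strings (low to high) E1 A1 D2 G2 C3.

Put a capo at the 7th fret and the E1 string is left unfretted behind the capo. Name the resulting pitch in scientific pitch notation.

B1

The capo raises the open E1 by 7 semitones to B1; fretting 0 more gives E1 + 7 + 0 = E1 + 7 semitones = B1.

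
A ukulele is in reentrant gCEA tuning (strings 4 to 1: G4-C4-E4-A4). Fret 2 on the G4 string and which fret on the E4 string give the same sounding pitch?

5

Fret 2 on G4 is MIDI 67 + 2 = 69 (A4). On the E4 string (open MIDI 64), that pitch is 69 − 64 = fret 5.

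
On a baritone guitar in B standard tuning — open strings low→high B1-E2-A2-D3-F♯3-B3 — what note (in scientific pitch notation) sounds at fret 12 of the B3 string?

B4

B3 is MIDI 59. Adding 12 gives 71, which is B4.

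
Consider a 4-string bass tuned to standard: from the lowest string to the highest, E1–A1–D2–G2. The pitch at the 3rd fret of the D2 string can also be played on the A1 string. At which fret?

D2 at fret 3 is D2 + 3 semitones = F2.
The open A1 string is 5 semitones below the open D2, so the same pitch on the A1 string lies at fret 3 + 5 = 8.

8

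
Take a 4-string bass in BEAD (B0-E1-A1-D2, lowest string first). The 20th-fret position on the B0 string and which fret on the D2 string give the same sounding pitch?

5

Fret 20 on B0 is MIDI 23 + 20 = 43 (G2). On the D2 string (open MIDI 38), that pitch is 43 − 38 = fret 5.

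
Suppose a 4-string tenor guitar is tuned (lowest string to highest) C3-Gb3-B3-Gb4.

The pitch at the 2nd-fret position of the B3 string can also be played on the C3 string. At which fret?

Fret 2 on B3 is MIDI 59 + 2 = 61 (Db4). On the C3 string (open MIDI 48), that pitch is 61 − 48 = fret 13.

13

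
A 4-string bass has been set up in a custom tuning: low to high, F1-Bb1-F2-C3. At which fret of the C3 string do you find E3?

E3 is 4 semitones above the open C3 (C–Db–D–Eb–E), so it sits at fret 4.

4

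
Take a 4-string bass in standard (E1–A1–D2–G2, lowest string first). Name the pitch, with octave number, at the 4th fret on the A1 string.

C♯2

A1 is MIDI 33. Adding 4 gives 37, which is C♯2.
(Equivalently spelled D♭2.)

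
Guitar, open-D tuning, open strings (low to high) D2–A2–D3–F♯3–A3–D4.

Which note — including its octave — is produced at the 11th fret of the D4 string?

C♯5

Each fret is one semitone, so D4 + 11 = C♯5.
(Equivalently spelled D♭5.)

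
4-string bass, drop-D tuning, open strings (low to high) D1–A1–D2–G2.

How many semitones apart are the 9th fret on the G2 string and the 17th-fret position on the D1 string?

G2 at fret 9 → E3 (MIDI 52); D1 at fret 17 → G2 (MIDI 43).
52 − 43 = 9, so the two pitches are 9 semitones apart, with E3 the higher.

9 semitones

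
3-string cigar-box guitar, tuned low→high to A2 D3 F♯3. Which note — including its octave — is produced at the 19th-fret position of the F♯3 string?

F♯3 is MIDI 54. Adding 19 gives 73, which is C♯5.
(Equivalently spelled D♭5.)

C♯5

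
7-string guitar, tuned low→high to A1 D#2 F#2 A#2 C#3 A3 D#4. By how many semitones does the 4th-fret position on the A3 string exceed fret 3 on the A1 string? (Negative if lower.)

A3 at fret 4 → C#4 (MIDI 61); A1 at fret 3 → C2 (MIDI 36).
61 − 36 = 25, so the two pitches are 25 semitones apart.

25 semitones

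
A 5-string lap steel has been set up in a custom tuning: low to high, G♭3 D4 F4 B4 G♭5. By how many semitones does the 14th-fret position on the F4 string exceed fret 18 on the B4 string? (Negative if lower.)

F4 at fret 14 → G5 (MIDI 79); B4 at fret 18 → F6 (MIDI 89).
79 − 89 = -10, so the two pitches are 10 semitones apart.

-10 semitones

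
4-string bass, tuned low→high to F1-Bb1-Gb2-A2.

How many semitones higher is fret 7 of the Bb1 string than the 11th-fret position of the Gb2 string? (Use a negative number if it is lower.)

Bb1 at fret 7 → F2 (MIDI 41); Gb2 at fret 11 → F3 (MIDI 53).
41 − 53 = -12, so the two pitches are 12 semitones apart.

-12 semitones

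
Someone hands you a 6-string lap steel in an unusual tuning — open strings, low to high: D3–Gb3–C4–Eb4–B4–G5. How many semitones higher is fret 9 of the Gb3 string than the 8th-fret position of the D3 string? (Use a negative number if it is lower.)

5 semitones

Gb3 at fret 9 → Eb4 (MIDI 63); D3 at fret 8 → Bb3 (MIDI 58).
63 − 58 = 5, so the two pitches are 5 semitones apart.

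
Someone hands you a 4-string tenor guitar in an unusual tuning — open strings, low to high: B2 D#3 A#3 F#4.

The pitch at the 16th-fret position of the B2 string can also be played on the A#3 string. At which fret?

Fret 16 on B2 is MIDI 47 + 16 = 63 (D#4). On the A#3 string (open MIDI 58), that pitch is 63 − 58 = fret 5.

5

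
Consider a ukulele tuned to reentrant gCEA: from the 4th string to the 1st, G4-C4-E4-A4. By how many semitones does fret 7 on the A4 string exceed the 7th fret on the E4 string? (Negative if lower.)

A4 at fret 7 → E5 (MIDI 76); E4 at fret 7 → B4 (MIDI 71).
76 − 71 = 5, so the two pitches are 5 semitones apart.

5 semitones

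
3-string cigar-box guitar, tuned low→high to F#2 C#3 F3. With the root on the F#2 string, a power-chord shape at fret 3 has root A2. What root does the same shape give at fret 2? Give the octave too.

G#2

Moving from fret 3 to fret 2 shifts the root by -1 semitone.
A2 down 1 semitone is G#2.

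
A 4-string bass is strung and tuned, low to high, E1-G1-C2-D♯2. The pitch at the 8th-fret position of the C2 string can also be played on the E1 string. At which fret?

C2 at fret 8 is C2 + 8 semitones = G♯2.
The open E1 string is 8 semitones below the open C2, so the same pitch on the E1 string lies at fret 8 + 8 = 16.

16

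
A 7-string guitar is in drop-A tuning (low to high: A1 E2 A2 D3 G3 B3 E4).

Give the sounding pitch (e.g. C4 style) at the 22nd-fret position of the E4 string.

The open E4 string plus 22 semitones: E–F–F#–G–…–C–C#–D.
The walk passes from B into C 2 times, so the octave number goes from 4 to 6.

D6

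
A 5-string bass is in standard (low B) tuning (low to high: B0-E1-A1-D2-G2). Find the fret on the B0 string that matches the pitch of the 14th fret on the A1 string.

Fret 14 on A1 is MIDI 33 + 14 = 47 (B2). On the B0 string (open MIDI 23), that pitch is 47 − 23 = fret 24.

24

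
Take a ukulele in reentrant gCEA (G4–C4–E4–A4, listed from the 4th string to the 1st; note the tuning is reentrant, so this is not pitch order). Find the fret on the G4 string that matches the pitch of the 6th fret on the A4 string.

8

Fret 6 on A4 is MIDI 69 + 6 = 75 (D#5). On the G4 string (open MIDI 67), that pitch is 75 − 67 = fret 8.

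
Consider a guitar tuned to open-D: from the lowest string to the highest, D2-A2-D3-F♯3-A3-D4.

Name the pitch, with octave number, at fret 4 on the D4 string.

F♯4

D4 is MIDI 62. Adding 4 gives 66, which is F♯4.
(Equivalently spelled G♭4.)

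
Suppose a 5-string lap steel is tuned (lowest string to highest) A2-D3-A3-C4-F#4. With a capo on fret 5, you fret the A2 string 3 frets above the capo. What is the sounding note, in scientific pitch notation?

F3

The capo raises the open A2 by 5 semitones to D3; fretting 3 more gives A2 + 5 + 3 = A2 + 8 semitones = F3.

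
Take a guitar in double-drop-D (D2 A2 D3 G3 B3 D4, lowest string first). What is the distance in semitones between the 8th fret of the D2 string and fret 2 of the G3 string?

D2 at fret 8 → A♯2 (MIDI 46); G3 at fret 2 → A3 (MIDI 57).
46 − 57 = -11, so the two pitches are 11 semitones apart, with A3 the higher.

11 semitones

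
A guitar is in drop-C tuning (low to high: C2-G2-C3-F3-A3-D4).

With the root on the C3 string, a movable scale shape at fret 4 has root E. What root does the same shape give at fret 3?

Moving from fret 4 to fret 3 shifts the root by -1 semitone.
E down 1 semitone is D#.

D#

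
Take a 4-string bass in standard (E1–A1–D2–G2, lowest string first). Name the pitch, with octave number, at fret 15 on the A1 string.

A1 is MIDI 33. Adding 15 gives 48, which is C3.

C3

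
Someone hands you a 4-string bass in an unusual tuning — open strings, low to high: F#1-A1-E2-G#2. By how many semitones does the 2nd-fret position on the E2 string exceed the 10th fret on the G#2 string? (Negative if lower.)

E2 at fret 2 → F#2 (MIDI 42); G#2 at fret 10 → F#3 (MIDI 54).
42 − 54 = -12, so the two pitches are 12 semitones apart.

-12 semitones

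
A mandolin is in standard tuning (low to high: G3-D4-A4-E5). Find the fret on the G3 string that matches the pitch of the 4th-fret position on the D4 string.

11

Fret 4 on D4 is MIDI 62 + 4 = 66 (F#4). On the G3 string (open MIDI 55), that pitch is 66 − 55 = fret 11.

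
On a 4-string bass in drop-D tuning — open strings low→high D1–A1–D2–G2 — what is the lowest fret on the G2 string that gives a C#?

6

From G2, count semitones up the chromatic scale until reaching C#: G–G#–A–A#–B–C–C# — 6 steps.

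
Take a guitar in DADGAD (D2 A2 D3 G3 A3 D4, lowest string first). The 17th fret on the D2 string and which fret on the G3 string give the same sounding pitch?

0

D2 at fret 17 is D2 + 17 semitones = G3.
The open G3 string is 17 semitones above the open D2, so the same pitch on the G3 string lies at fret 17 − 17 = 0.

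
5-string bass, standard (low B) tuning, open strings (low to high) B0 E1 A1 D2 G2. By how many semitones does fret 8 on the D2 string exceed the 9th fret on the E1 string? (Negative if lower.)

D2 at fret 8 → A#2 (MIDI 46); E1 at fret 9 → C#2 (MIDI 37).
46 − 37 = 9, so the two pitches are 9 semitones apart.

9 semitones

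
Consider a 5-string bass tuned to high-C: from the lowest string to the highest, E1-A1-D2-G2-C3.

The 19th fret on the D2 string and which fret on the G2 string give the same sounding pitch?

Fret 19 on D2 is MIDI 38 + 19 = 57 (A3). On the G2 string (open MIDI 43), that pitch is 57 − 43 = fret 14.

14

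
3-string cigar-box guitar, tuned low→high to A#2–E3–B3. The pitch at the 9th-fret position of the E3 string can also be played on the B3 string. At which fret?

Fret 9 on E3 is MIDI 52 + 9 = 61 (C#4). On the B3 string (open MIDI 59), that pitch is 61 − 59 = fret 2.

2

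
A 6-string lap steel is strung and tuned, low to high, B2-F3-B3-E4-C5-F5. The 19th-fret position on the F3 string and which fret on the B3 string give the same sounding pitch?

F3 at fret 19 is F3 + 19 semitones = C5.
The open B3 string is 6 semitones above the open F3, so the same pitch on the B3 string lies at fret 19 − 6 = 13.

13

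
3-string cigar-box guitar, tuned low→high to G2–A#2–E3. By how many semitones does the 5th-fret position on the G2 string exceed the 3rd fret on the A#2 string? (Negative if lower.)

G2 at fret 5 → C3 (MIDI 48); A#2 at fret 3 → C#3 (MIDI 49).
48 − 49 = -1, so the two pitches are 1 semitone apart.

-1 semitone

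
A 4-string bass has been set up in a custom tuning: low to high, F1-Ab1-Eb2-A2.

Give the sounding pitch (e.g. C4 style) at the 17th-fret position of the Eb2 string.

Eb2 is MIDI 39. Adding 17 gives 56, which is Ab3.
(Equivalently spelled G#3.)

Ab3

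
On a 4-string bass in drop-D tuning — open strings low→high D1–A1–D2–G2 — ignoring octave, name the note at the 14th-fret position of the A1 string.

A1 is MIDI 33. Adding 14 gives 47; 47 mod 12 = 11, i.e. B.

B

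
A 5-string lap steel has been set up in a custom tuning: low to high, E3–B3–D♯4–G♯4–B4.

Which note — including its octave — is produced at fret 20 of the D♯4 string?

D♯4 is MIDI 63. Adding 20 gives 83, which is B5.

B5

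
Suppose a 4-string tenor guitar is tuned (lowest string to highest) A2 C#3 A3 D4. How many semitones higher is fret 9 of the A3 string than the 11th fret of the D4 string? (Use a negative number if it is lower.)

-7 semitones

A3 at fret 9 → F#4 (MIDI 66); D4 at fret 11 → C#5 (MIDI 73).
66 − 73 = -7, so the two pitches are 7 semitones apart.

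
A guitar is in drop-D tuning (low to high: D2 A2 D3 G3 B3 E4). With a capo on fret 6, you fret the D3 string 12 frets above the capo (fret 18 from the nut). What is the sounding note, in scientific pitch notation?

G#4

The capo raises the open D3 by 6 semitones to G#3; fretting 12 more gives D3 + 6 + 12 = D3 + 18 semitones = G#4.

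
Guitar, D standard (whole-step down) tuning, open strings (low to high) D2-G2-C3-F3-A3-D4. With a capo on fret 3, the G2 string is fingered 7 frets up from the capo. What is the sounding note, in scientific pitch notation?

F3

The capo raises the open G2 by 3 semitones to A#2; fretting 7 more gives G2 + 3 + 7 = G2 + 10 semitones = F3.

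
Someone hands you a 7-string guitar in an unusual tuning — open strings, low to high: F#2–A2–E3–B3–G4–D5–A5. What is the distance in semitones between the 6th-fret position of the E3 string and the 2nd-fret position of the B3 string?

3 semitones

E3 at fret 6 → A#3 (MIDI 58); B3 at fret 2 → C#4 (MIDI 61).
58 − 61 = -3, so the two pitches are 3 semitones apart, with C#4 the higher.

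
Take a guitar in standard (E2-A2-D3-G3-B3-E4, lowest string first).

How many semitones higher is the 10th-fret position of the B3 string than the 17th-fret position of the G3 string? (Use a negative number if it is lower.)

B3 at fret 10 → A4 (MIDI 69); G3 at fret 17 → C5 (MIDI 72).
69 − 72 = -3, so the two pitches are 3 semitones apart.

-3 semitones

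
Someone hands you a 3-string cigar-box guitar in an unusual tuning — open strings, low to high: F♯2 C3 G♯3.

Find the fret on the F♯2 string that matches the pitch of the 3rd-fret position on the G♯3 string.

17

G♯3 at fret 3 is G♯3 + 3 semitones = B3.
The open F♯2 string is 14 semitones below the open G♯3, so the same pitch on the F♯2 string lies at fret 3 + 14 = 17.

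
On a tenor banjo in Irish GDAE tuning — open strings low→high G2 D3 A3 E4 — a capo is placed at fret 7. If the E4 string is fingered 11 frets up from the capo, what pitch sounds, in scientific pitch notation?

The capo raises the open E4 by 7 semitones to B4; fretting 11 more gives E4 + 7 + 11 = E4 + 18 semitones = A♯5.
(Also written B♭.)

A♯5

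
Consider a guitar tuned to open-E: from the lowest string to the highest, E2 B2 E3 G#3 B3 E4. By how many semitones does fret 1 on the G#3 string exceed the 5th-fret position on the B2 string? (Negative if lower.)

5 semitones

G#3 at fret 1 → A3 (MIDI 57); B2 at fret 5 → E3 (MIDI 52).
57 − 52 = 5, so the two pitches are 5 semitones apart.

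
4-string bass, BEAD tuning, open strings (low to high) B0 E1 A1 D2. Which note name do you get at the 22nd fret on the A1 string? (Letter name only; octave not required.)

G

A1 is MIDI 33. Adding 22 gives 55; 55 mod 12 = 7, i.e. G.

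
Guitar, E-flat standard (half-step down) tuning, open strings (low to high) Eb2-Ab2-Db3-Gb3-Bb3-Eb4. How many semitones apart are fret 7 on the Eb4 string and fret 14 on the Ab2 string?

12 semitones

Eb4 at fret 7 → Bb4 (MIDI 70); Ab2 at fret 14 → Bb3 (MIDI 58).
70 − 58 = 12, so the two pitches are 12 semitones apart, with Bb4 the higher.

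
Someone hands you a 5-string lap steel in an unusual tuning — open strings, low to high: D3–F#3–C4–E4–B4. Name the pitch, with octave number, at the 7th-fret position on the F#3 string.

F#3 is MIDI 54. Adding 7 gives 61, which is C#4.
(Equivalently spelled Db4.)

C#4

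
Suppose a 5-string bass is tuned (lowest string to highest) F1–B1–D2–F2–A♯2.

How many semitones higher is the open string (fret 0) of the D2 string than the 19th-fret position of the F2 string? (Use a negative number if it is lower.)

D2 at fret 0 → D2 (MIDI 38); F2 at fret 19 → C4 (MIDI 60).
38 − 60 = -22, so the two pitches are 22 semitones apart.

-22 semitones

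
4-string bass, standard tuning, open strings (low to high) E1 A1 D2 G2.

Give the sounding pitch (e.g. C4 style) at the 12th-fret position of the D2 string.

The open D2 string plus 12 semitones: D–D#–E–F–…–C–C#–D.
The walk passes from B into C once, so the octave number goes from 2 to 3.

D3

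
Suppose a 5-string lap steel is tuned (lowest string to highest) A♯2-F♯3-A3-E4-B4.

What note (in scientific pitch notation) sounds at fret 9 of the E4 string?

The open E4 string plus 9 semitones: E–F–F#–G–G#–A–A#–B–C–C#.
The walk passes from B into C once, so the octave number goes from 4 to 5.
(Equivalently spelled D♭5.)

C♯5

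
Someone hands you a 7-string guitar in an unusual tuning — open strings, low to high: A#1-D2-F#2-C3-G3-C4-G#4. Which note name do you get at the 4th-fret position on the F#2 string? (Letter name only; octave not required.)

The open F#2 string plus 4 semitones: F#–G–G#–A–A#.

A#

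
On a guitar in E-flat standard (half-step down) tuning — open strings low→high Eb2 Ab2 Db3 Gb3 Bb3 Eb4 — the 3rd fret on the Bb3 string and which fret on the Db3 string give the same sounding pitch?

12

Fret 3 on Bb3 is MIDI 58 + 3 = 61 (Db4). On the Db3 string (open MIDI 49), that pitch is 61 − 49 = fret 12.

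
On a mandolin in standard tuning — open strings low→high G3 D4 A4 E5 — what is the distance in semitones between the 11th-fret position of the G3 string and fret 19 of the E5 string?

G3 at fret 11 → F#4 (MIDI 66); E5 at fret 19 → B6 (MIDI 95).
66 − 95 = -29, so the two pitches are 29 semitones apart, with B6 the higher.

29 semitones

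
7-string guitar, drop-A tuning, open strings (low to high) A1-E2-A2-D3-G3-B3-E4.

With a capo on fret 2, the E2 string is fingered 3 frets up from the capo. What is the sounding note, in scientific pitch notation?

A2

The capo raises the open E2 by 2 semitones to F#2; fretting 3 more gives E2 + 2 + 3 = E2 + 5 semitones = A2.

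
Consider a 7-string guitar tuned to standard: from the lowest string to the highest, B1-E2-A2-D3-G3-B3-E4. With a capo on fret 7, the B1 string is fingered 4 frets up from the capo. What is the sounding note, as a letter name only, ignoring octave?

The capo raises the open B1 by 7 semitones to F#2; fretting 4 more gives B1 + 7 + 4 = B1 + 11 semitones, landing on A#.

A#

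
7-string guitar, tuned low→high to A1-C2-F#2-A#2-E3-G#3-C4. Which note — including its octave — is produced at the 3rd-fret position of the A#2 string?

C#3

The open A#2 string plus 3 semitones: A#–B–C–C#.
The walk passes from B into C once, so the octave number goes from 2 to 3.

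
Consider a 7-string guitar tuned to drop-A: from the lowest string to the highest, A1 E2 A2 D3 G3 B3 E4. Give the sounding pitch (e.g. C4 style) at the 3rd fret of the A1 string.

C2

The open A1 string plus 3 semitones: A–A#–B–C.
The walk passes from B into C once, so the octave number goes from 1 to 2.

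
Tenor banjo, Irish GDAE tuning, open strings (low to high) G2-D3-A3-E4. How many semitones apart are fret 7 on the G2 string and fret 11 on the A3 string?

18 semitones

G2 at fret 7 → D3 (MIDI 50); A3 at fret 11 → G♯4 (MIDI 68).
50 − 68 = -18, so the two pitches are 18 semitones apart, with G♯4 the higher.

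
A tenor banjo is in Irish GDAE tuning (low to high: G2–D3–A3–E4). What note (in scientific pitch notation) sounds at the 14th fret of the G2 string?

A3

G2 is MIDI 43. Adding 14 gives 57, which is A3.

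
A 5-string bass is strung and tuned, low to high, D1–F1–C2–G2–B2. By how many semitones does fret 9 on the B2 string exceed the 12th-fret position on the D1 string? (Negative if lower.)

B2 at fret 9 → Ab3 (MIDI 56); D1 at fret 12 → D2 (MIDI 38).
56 − 38 = 18, so the two pitches are 18 semitones apart.

18 semitones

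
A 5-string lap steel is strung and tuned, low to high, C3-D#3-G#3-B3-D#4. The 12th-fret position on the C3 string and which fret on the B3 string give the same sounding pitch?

Fret 12 on C3 is MIDI 48 + 12 = 60 (C4). On the B3 string (open MIDI 59), that pitch is 60 − 59 = fret 1.

1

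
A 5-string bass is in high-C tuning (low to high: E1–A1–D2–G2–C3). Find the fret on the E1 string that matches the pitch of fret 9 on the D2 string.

D2 at fret 9 is D2 + 9 semitones = B2.
The open E1 string is 10 semitones below the open D2, so the same pitch on the E1 string lies at fret 9 + 10 = 19.

19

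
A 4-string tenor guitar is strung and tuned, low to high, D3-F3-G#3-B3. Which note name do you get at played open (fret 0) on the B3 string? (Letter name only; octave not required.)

B

Fret 0 is the open string itself, so the pitch is just B.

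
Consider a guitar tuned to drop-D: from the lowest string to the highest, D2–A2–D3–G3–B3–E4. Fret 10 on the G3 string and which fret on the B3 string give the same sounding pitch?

G3 at fret 10 is G3 + 10 semitones = F4.
The open B3 string is 4 semitones above the open G3, so the same pitch on the B3 string lies at fret 10 − 4 = 6.

6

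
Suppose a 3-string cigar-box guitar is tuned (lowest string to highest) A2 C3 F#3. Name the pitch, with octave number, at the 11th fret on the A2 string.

A2 is MIDI 45. Adding 11 gives 56, which is G#3.
(Equivalently spelled Ab3.)

G#3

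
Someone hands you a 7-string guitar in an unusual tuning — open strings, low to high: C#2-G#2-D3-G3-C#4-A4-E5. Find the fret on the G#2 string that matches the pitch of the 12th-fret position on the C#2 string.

C#2 at fret 12 is C#2 + 12 semitones = C#3.
The open G#2 string is 7 semitones above the open C#2, so the same pitch on the G#2 string lies at fret 12 − 7 = 5.

5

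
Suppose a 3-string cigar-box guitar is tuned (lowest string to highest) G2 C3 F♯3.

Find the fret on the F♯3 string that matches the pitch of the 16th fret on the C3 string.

10

Fret 16 on C3 is MIDI 48 + 16 = 64 (E4). On the F♯3 string (open MIDI 54), that pitch is 64 − 54 = fret 10.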